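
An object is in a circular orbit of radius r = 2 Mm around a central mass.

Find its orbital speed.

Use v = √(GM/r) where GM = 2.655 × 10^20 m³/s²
r = 2 Mm = 2 × 10^6 m
GM = 2.655 × 10^20 m³/s²
GM/r = (2.655 × 10^20) / (2 × 10^6) = 1.3275 × 10^14 m²/s²
v = √(GM/r) = 1.15217 × 10^7 m/s ≈ 1.152 × 10^4 km/s

Final answer: 1.152 × 10^4 km/s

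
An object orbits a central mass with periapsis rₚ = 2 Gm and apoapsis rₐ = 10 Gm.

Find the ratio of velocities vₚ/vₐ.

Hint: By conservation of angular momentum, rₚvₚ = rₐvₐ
rₚ = 2 Gm = 2 × 10^9 m
rₐ = 10 Gm = 1 × 10^10 m
rₚvₚ = rₐvₐ  ⇒  vₚ/vₐ = rₐ/rₚ
vₚ/vₐ = (1 × 10^10) / (2 × 10^9) = 5

Final answer: vₚ/vₐ = 5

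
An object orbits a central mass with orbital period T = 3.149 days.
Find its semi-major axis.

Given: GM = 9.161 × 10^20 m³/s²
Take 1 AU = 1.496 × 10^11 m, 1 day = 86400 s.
T = 3.149 days = 272074 s
GM = 9.161 × 10^20 m³/s²
Kepler's third law: a³ = GM T² / (4π²)
T² = 7.4024 × 10^10 s²
a³ = (9.161 × 10^20) × (7.4024 × 10^10) / (4π²) = 1.71773 × 10^30 m³
a = (a³)^(1/3) = 1.19762 × 10^10 m ≈ 0.08005 AU

Final answer: 0.08005 AU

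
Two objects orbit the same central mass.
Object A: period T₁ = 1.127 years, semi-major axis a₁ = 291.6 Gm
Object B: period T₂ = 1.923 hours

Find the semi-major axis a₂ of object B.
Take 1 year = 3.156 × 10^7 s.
T₁ = 1.127 years = 3.55681 × 10^7 s
T₂ = 1.923 hours = 6922.8 s
a₁ = 291.6 Gm = 2.916 × 10^11 m
Kepler's third law: (T₂/T₁)² = (a₂/a₁)³  ⇒  a₂ = a₁ (T₂/T₁)^(2/3)
T₂/T₁ = 0.000194635
(T₂/T₁)^(2/3) = 0.00335851
a₂ = 2.916 × 10^11 m × 0.00335851 = 9.79343 × 10^8 m ≈ 979.3 Mm

Final answer: a₂ = 979.3 Mm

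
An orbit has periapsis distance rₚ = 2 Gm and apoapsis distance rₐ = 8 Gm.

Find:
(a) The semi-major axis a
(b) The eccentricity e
rₚ = 2 Gm = 2 × 10^9 m
rₐ = 8 Gm = 8 × 10^9 m
(a) a = (rₚ + rₐ)/2 = 5 × 10^9 m ≈ 5 Gm
(b) e = (rₐ − rₚ)/(rₐ + rₚ) = (6 × 10^9) / (1 × 10^10) = 0.6

Final answer:
(a) a = 5 Gm
(b) e = 0.6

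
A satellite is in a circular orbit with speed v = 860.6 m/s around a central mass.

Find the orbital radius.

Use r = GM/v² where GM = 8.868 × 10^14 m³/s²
v = 860.6 m/s
GM = 8.868 × 10^14 m³/s²
v² = 740632 m²/s²
r = GM/v² = (8.868 × 10^14) / 740632 = 1.19736 × 10^9 m ≈ 1.197 Gm

Final answer: 1.197 Gm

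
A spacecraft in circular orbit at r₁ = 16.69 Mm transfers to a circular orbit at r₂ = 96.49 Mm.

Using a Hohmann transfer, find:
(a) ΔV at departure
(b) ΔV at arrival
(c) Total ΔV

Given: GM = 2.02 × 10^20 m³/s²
r₁ = 16.69 Mm = 1.669 × 10^7 m
r₂ = 96.49 Mm = 9.649 × 10^7 m
GM = 2.02 × 10^20 m³/s²
Transfer ellipse: a_t = (r₁ + r₂)/2 = 5.659 × 10^7 m
Circular speed at r₁: v₁ = √(GM/r₁) = 3.47894 × 10^6 m/s
Transfer speed at r₁ (periapsis): v₁ₜ = √(GM(2/r₁ − 1/a_t)) = 4.54275 × 10^6 m/s
(a) ΔV₁ = v₁ₜ − v₁ = 1.06381 × 10^6 m/s ≈ 1064 km/s
Circular speed at r₂: v₂ = √(GM/r₂) = 1.44689 × 10^6 m/s
Transfer speed at r₂ (apoapsis): v₂ₜ = √(GM(2/r₂ − 1/a_t)) = 785765 m/s
(b) ΔV₂ = v₂ − v₂ₜ = 661121 m/s ≈ 661.1 km/s
(c) ΔV_total = ΔV₁ + ΔV₂ = 1.72493 × 10^6 m/s ≈ 1725 km/s

Final answer:
(a) ΔV₁ = 1064 km/s
(b) ΔV₂ = 661.1 km/s
(c) ΔV_total = 1725 km/s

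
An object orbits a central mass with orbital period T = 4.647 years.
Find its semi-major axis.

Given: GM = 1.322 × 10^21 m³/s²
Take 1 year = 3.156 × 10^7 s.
T = 4.647 years = 1.46659 × 10^8 s
GM = 1.322 × 10^21 m³/s²
Kepler's third law: a³ = GM T² / (4π²)
T² = 2.1509 × 10^16 s²
a³ = (1.322 × 10^21) × (2.1509 × 10^16) / (4π²) = 7.20263 × 10^35 m³
a = (a³)^(1/3) = 8.9639 × 10^11 m ≈ 896.4 Gm

Final answer: 896.4 Gm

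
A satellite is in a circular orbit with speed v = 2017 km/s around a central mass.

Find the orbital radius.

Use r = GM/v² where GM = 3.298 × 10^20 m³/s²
v = 2017 km/s = 2.017 × 10^6 m/s
GM = 3.298 × 10^20 m³/s²
v² = 4.06829 × 10^12 m²/s²
r = GM/v² = (3.298 × 10^20) / (4.06829 × 10^12) = 8.1066 × 10^7 m ≈ 81.07 Mm

Final answer: 81.07 Mm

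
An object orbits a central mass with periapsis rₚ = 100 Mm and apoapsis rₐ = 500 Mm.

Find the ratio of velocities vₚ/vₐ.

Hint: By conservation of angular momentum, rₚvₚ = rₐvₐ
rₚ = 100 Mm = 1 × 10^8 m
rₐ = 500 Mm = 5 × 10^8 m
rₚvₚ = rₐvₐ  ⇒  vₚ/vₐ = rₐ/rₚ
vₚ/vₐ = (5 × 10^8) / (1 × 10^8) = 5

Final answer: vₚ/vₐ = 5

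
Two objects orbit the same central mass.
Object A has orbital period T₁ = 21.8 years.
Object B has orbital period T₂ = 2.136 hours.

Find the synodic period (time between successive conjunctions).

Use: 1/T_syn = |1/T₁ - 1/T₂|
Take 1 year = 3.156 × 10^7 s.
T₁ = 21.8 years = 6.88008 × 10^8 s
T₂ = 2.136 hours = 7689.6 s
1/T₁ = 1.45347 × 10^-9 s⁻¹
1/T₂ = 0.000130046 s⁻¹
|1/T₁ − 1/T₂| = 0.000130044 s⁻¹
T_syn = 1 / |1/T₁ − 1/T₂| = 7689.69 s ≈ 2.136 hours

Final answer: T_syn = 2.136 hours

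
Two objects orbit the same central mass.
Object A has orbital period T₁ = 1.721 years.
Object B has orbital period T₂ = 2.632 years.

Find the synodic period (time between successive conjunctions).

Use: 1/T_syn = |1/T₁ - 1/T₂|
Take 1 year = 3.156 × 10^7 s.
T₁ = 1.721 years = 5.43148 × 10^7 s
T₂ = 2.632 years = 8.30659 × 10^7 s
1/T₁ = 1.84112 × 10^-8 s⁻¹
1/T₂ = 1.20386 × 10^-8 s⁻¹
|1/T₁ − 1/T₂| = 6.37257 × 10^-9 s⁻¹
T_syn = 1 / |1/T₁ − 1/T₂| = 1.56923 × 10^8 s ≈ 4.972 years

Final answer: T_syn = 4.972 years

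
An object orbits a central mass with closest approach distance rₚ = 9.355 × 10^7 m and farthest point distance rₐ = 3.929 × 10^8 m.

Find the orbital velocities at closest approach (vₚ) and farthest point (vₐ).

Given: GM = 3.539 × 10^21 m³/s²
rₚ = 9.355 × 10^7 m
rₐ = 3.929 × 10^8 m
GM = 3.539 × 10^21 m³/s²
a = (rₚ + rₐ)/2 = 2.43225 × 10^8 m
Vis-viva: v² = GM (2/r − 1/a)
vₚ² = 3.539 × 10^21 × (2.13789 × 10^-8 − 4.11142 × 10^-9) = 6.11098 × 10^13 m²/s²
vₚ = 7.81727 × 10^6 m/s ≈ 7817 km/s
vₐ² = 3.539 × 10^21 × (5.09035 × 10^-9 − 4.11142 × 10^-9) = 3.46445 × 10^12 m²/s²
vₐ = 1.8613 × 10^6 m/s ≈ 1861 km/s

Final answer: vₚ = 7817 km/s, vₐ = 1861 km/s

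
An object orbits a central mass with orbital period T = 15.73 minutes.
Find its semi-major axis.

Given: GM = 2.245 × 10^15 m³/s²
T = 15.73 minutes = 943.8 s
GM = 2.245 × 10^15 m³/s²
Kepler's third law: a³ = GM T² / (4π²)
T² = 890758 s²
a³ = (2.245 × 10^15) × 890758 / (4π²) = 5.06543 × 10^19 m³
a = (a³)^(1/3) = 3.70003 × 10^6 m ≈ 3.7 Mm

Final answer: 3.7 Mm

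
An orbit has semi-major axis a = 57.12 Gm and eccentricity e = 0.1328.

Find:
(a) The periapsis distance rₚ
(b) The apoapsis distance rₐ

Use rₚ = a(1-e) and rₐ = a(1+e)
a = 57.12 Gm = 5.712 × 10^10 m
e = 0.1328:  1 − e = 0.8672,  1 + e = 1.1328
(a) rₚ = a(1 − e) = 5.712 × 10^10 m × 0.8672 = 4.95345 × 10^10 m ≈ 49.53 Gm
(b) rₐ = a(1 + e) = 5.712 × 10^10 m × 1.1328 = 6.47055 × 10^10 m ≈ 64.71 Gm

Final answer:
(a) rₚ = 49.53 Gm
(b) rₐ = 64.71 Gm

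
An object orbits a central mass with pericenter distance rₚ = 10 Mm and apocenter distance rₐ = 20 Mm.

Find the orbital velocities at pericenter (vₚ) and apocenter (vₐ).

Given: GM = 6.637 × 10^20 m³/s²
rₚ = 10 Mm = 1 × 10^7 m
rₐ = 20 Mm = 2 × 10^7 m
GM = 6.637 × 10^20 m³/s²
a = (rₚ + rₐ)/2 = 1.5 × 10^7 m
Vis-viva: v² = GM (2/r − 1/a)
vₚ² = 6.637 × 10^20 × (2 × 10^-7 − 6.66667 × 10^-8) = 8.84933 × 10^13 m²/s²
vₚ = 9.40709 × 10^6 m/s ≈ 9407 km/s
vₐ² = 6.637 × 10^20 × (1 × 10^-7 − 6.66667 × 10^-8) = 2.21233 × 10^13 m²/s²
vₐ = 4.70354 × 10^6 m/s ≈ 4704 km/s

Final answer: vₚ = 9407 km/s, vₐ = 4704 km/s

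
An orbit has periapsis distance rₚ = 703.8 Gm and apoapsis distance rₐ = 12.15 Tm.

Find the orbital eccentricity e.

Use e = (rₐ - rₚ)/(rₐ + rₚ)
rₚ = 703.8 Gm = 7.038 × 10^11 m
rₐ = 12.15 Tm = 1.215 × 10^13 m
rₐ − rₚ = 1.14462 × 10^13 m
rₐ + rₚ = 1.28538 × 10^13 m
e = (rₐ − rₚ)/(rₐ + rₚ) = 0.890492

Final answer: e = 0.8905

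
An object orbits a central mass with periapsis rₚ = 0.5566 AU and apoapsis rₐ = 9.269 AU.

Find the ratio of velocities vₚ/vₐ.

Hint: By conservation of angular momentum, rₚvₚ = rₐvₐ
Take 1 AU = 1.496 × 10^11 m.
rₚ = 0.5566 AU = 8.32674 × 10^10 m
rₐ = 9.269 AU = 1.38664 × 10^12 m
rₚvₚ = rₐvₐ  ⇒  vₚ/vₐ = rₐ/rₚ
vₚ/vₐ = (1.38664 × 10^12) / (8.32674 × 10^10) = 16.6529

Final answer: vₚ/vₐ = 16.65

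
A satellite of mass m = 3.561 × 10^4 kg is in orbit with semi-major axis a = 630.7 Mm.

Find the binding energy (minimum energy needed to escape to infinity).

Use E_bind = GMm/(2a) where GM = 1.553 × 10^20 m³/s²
a = 630.7 Mm = 6.307 × 10^8 m
GM = 1.553 × 10^20 m³/s²
m = 3.561 × 10^4 kg
GMm = 1.553 × 10^20 × 35610 = 5.53023 × 10^24 m³·kg/s²
2a = 1.2614 × 10^9 m
E_bind = GMm/(2a) = 4.3842 × 10^15 J ≈ 4.384 PJ

Final answer: 4.384 PJ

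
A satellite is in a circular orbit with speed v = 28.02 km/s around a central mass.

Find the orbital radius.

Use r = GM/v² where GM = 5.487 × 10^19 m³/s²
v = 28.02 km/s = 28020 m/s
GM = 5.487 × 10^19 m³/s²
v² = 7.8512 × 10^8 m²/s²
r = GM/v² = (5.487 × 10^19) / (7.8512 × 10^8) = 6.98874 × 10^10 m ≈ 69.89 Gm

Final answer: 69.89 Gm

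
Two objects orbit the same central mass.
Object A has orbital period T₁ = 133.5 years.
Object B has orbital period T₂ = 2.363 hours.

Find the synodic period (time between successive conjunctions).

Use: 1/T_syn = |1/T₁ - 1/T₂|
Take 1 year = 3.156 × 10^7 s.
T₁ = 133.5 years = 4.21326 × 10^9 s
T₂ = 2.363 hours = 8506.8 s
1/T₁ = 2.37346 × 10^-10 s⁻¹
1/T₂ = 0.000117553 s⁻¹
|1/T₁ − 1/T₂| = 0.000117553 s⁻¹
T_syn = 1 / |1/T₁ − 1/T₂| = 8506.82 s ≈ 2.363 hours

Final answer: T_syn = 2.363 hours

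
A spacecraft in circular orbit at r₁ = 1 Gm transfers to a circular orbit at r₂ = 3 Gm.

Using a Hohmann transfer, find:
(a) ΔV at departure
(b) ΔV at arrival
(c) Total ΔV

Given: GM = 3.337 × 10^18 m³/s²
r₁ = 1 Gm = 1 × 10^9 m
r₂ = 3 Gm = 3 × 10^9 m
GM = 3.337 × 10^18 m³/s²
Transfer ellipse: a_t = (r₁ + r₂)/2 = 2 × 10^9 m
Circular speed at r₁: v₁ = √(GM/r₁) = 57766.8 m/s
Transfer speed at r₁ (periapsis): v₁ₜ = √(GM(2/r₁ − 1/a_t)) = 70749.6 m/s
(a) ΔV₁ = v₁ₜ − v₁ = 12982.8 m/s ≈ 12.98 km/s
Circular speed at r₂: v₂ = √(GM/r₂) = 33351.7 m/s
Transfer speed at r₂ (apoapsis): v₂ₜ = √(GM(2/r₂ − 1/a_t)) = 23583.2 m/s
(b) ΔV₂ = v₂ − v₂ₜ = 9768.48 m/s ≈ 9.768 km/s
(c) ΔV_total = ΔV₁ + ΔV₂ = 22751.3 m/s ≈ 22.75 km/s

Final answer:
(a) ΔV₁ = 12.98 km/s
(b) ΔV₂ = 9.768 km/s
(c) ΔV_total = 22.75 km/s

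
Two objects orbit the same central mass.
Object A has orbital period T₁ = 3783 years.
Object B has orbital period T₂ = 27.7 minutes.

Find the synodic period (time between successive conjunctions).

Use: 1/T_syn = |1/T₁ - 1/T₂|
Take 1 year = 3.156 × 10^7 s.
T₁ = 3783 years = 1.19391 × 10^11 s
T₂ = 27.7 minutes = 1662 s
1/T₁ = 8.37581 × 10^-12 s⁻¹
1/T₂ = 0.000601685 s⁻¹
|1/T₁ − 1/T₂| = 0.000601685 s⁻¹
T_syn = 1 / |1/T₁ − 1/T₂| = 1662 s ≈ 27.7 minutes

Final answer: T_syn = 27.7 minutes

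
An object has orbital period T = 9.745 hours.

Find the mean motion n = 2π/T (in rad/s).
T = 9.745 hours = 35082 s
n = 2π / 35082 s = 0.0001791 rad/s ≈ 0.0001791 rad/s

Final answer: n = 0.0001791 rad/s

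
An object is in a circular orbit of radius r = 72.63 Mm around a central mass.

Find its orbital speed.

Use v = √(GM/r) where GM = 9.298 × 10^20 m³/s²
r = 72.63 Mm = 7.263 × 10^7 m
GM = 9.298 × 10^20 m³/s²
GM/r = (9.298 × 10^20) / (7.263 × 10^7) = 1.28019 × 10^13 m²/s²
v = √(GM/r) = 3.57797 × 10^6 m/s ≈ 3578 km/s

Final answer: 3578 km/s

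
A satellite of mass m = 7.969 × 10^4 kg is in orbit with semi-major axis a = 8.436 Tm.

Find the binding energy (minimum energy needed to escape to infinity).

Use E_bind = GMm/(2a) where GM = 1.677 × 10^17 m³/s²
a = 8.436 Tm = 8.436 × 10^12 m
GM = 1.677 × 10^17 m³/s²
m = 7.969 × 10^4 kg
GMm = 1.677 × 10^17 × 79690 = 1.3364 × 10^22 m³·kg/s²
2a = 1.6872 × 10^13 m
E_bind = GMm/(2a) = 7.92082 × 10^8 J ≈ 792.1 MJ

Final answer: 792.1 MJ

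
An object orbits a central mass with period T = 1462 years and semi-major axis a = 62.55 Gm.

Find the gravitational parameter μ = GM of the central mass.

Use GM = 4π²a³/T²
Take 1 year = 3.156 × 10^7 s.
T = 1462 years = 4.61407 × 10^10 s
a = 62.55 Gm = 6.255 × 10^10 m
a³ = 2.44727 × 10^32 m³
T² = 2.12897 × 10^21 s²
GM = 4π² × (2.44727 × 10^32) / (2.12897 × 10^21) = 4.53809 × 10^12 m³/s²
GM ≈ 4.538 × 10^12 m³/s²

Final answer: GM = 4.538 × 10^12 m³/s²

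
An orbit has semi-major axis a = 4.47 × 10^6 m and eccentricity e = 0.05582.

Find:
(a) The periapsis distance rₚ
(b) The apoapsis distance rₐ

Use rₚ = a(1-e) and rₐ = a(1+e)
a = 4.47 × 10^6 m
e = 0.05582:  1 − e = 0.94418,  1 + e = 1.05582
(a) rₚ = a(1 − e) = 4.47 × 10^6 m × 0.94418 = 4.22048 × 10^6 m ≈ 4.22 × 10^6 m
(b) rₐ = a(1 + e) = 4.47 × 10^6 m × 1.05582 = 4.71952 × 10^6 m ≈ 4.72 × 10^6 m

Final answer:
(a) rₚ = 4.22 × 10^6 m
(b) rₐ = 4.72 × 10^6 m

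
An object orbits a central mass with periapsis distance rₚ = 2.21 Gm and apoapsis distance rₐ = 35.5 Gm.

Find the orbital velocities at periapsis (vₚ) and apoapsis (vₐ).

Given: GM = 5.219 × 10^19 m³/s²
rₚ = 2.21 Gm = 2.21 × 10^9 m
rₐ = 35.5 Gm = 3.55 × 10^10 m
GM = 5.219 × 10^19 m³/s²
a = (rₚ + rₐ)/2 = 1.8855 × 10^10 m
Vis-viva: v² = GM (2/r − 1/a)
vₚ² = 5.219 × 10^19 × (9.04977 × 10^-10 − 5.30363 × 10^-11) = 4.44628 × 10^10 m²/s²
vₚ = 210862 m/s ≈ 210.9 km/s
vₐ² = 5.219 × 10^19 × (5.6338 × 10^-11 − 5.30363 × 10^-11) = 1.72316 × 10^8 m²/s²
vₐ = 13126.9 m/s ≈ 13.13 km/s

Final answer: vₚ = 210.9 km/s, vₐ = 13.13 km/s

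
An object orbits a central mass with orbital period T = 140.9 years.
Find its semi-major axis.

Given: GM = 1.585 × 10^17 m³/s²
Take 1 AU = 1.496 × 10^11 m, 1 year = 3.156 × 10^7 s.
T = 140.9 years = 4.4468 × 10^9 s
GM = 1.585 × 10^17 m³/s²
Kepler's third law: a³ = GM T² / (4π²)
T² = 1.97741 × 10^19 s²
a³ = (1.585 × 10^17) × (1.97741 × 10^19) / (4π²) = 7.93899 × 10^34 m³
a = (a³)^(1/3) = 4.29789 × 10^11 m ≈ 2.873 AU

Final answer: 2.873 AU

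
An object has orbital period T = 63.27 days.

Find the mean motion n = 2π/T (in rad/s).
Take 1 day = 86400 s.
T = 63.27 days = 5.46653 × 10^6 s
n = 2π / (5.46653 × 10^6 s) = 1.14939 × 10^-6 rad/s ≈ 1.149 × 10^-6 rad/s

Final answer: n = 1.149 × 10^-6 rad/s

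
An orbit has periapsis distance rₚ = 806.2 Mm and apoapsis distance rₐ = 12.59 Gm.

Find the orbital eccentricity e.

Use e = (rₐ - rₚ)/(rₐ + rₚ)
rₚ = 806.2 Mm = 8.062 × 10^8 m
rₐ = 12.59 Gm = 1.259 × 10^10 m
rₐ − rₚ = 1.17838 × 10^10 m
rₐ + rₚ = 1.33962 × 10^10 m
e = (rₐ − rₚ)/(rₐ + rₚ) = 0.879638

Final answer: e = 0.8796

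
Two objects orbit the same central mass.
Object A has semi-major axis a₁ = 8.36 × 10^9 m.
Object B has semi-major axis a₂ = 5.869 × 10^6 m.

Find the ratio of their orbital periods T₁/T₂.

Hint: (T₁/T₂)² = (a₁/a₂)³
a₁ = 8.36 × 10^9 m
a₂ = 5.869 × 10^6 m
a₁/a₂ = 1424.43
T₁/T₂ = (a₁/a₂)^(3/2) = (1424.43)^1.5 = 53760.5

Final answer: T₁/T₂ = 5.376 × 10^4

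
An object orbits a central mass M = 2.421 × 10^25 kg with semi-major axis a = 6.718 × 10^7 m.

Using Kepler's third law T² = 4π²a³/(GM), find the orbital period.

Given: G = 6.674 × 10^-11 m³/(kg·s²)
M = 2.421 × 10^25 kg
GM = G × M = 6.674 × 10^-11 × 2.421 × 10^25 = 1.61578 × 10^15 m³/s²
a = 6.718 × 10^7 m
a³ = 3.03194 × 10^23 m³
T = 2π √(a³/GM) = 2π √((3.03194 × 10^23) / (1.61578 × 10^15)) = 2π × 13698.4 s
T = 86069.5 s ≈ 23.91 hours

Final answer: 23.91 hours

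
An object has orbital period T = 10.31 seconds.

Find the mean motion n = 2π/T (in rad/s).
T = 10.31 seconds
n = 2π / 10.31 s = 0.609426 rad/s ≈ 0.6094 rad/s

Final answer: n = 0.6094 rad/s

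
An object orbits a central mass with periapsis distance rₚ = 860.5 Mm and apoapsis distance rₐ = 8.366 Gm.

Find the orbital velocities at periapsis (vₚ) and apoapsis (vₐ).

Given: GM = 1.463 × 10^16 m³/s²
rₚ = 860.5 Mm = 8.605 × 10^8 m
rₐ = 8.366 Gm = 8.366 × 10^9 m
GM = 1.463 × 10^16 m³/s²
a = (rₚ + rₐ)/2 = 4.61325 × 10^9 m
Vis-viva: v² = GM (2/r − 1/a)
vₚ² = 1.463 × 10^16 × (2.32423 × 10^-9 − 2.16767 × 10^-10) = 3.08322 × 10^7 m²/s²
vₚ = 5552.67 m/s ≈ 5.553 km/s
vₐ² = 1.463 × 10^16 × (2.39063 × 10^-10 − 2.16767 × 10^-10) = 326190 m²/s²
vₐ = 571.13 m/s ≈ 571.1 m/s

Final answer: vₚ = 5.553 km/s, vₐ = 571.1 m/s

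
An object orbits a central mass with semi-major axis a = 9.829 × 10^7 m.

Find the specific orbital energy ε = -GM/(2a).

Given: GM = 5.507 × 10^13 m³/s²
a = 9.829 × 10^7 m
GM = 5.507 × 10^13 m³/s²
2a = 1.9658 × 10^8 m
ε = −GM/(2a) = -280140 J/kg ≈ -280.1 kJ/kg

Final answer: -280.1 kJ/kg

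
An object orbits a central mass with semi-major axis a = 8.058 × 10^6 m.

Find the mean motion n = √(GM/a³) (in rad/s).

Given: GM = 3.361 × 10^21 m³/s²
a = 8.058 × 10^6 m
GM = 3.361 × 10^21 m³/s²
a³ = 5.23217 × 10^20 m³
GM/a³ = (3.361 × 10^21) / (5.23217 × 10^20) = 6.42372 s⁻²
n = √(GM/a³) = 2.53451 rad/s ≈ 2.535 rad/s

Final answer: n = 2.535 rad/s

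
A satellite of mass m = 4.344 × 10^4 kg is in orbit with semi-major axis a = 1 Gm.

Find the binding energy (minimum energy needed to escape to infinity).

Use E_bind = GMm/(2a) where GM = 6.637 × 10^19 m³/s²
a = 1 Gm = 1 × 10^9 m
GM = 6.637 × 10^19 m³/s²
m = 4.344 × 10^4 kg
GMm = 6.637 × 10^19 × 43440 = 2.88311 × 10^24 m³·kg/s²
2a = 2 × 10^9 m
E_bind = GMm/(2a) = 1.44156 × 10^15 J ≈ 1.442 PJ

Final answer: 1.442 PJ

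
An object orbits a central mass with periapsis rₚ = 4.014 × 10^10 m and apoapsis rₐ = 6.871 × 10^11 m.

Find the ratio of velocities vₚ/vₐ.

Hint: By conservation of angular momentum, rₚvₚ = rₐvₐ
rₚ = 4.014 × 10^10 m
rₐ = 6.871 × 10^11 m
rₚvₚ = rₐvₐ  ⇒  vₚ/vₐ = rₐ/rₚ
vₚ/vₐ = (6.871 × 10^11) / (4.014 × 10^10) = 17.1176

Final answer: vₚ/vₐ = 17.12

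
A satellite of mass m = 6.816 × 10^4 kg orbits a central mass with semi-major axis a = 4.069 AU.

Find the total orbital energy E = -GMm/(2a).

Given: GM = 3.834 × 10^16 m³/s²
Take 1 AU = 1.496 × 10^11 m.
a = 4.069 AU = 6.08722 × 10^11 m
GM = 3.834 × 10^16 m³/s²
2a = 1.21744 × 10^12 m
GMm = 3.834 × 10^16 × 68160 = 2.61325 × 10^21 m³·kg/s²
E = −GMm/(2a) = -2.14651 × 10^9 J ≈ -2.147 GJ

Final answer: -2.147 GJ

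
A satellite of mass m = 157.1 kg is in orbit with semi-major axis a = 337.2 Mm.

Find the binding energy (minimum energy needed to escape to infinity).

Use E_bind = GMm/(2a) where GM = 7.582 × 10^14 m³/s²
a = 337.2 Mm = 3.372 × 10^8 m
GM = 7.582 × 10^14 m³/s²
m = 157.1 kg
GMm = 7.582 × 10^14 × 157.1 = 1.19113 × 10^17 m³·kg/s²
2a = 6.744 × 10^8 m
E_bind = GMm/(2a) = 1.76621 × 10^8 J ≈ 176.6 MJ

Final answer: 176.6 MJ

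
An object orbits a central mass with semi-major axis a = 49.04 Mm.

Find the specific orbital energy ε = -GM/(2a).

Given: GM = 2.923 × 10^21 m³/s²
a = 49.04 Mm = 4.904 × 10^7 m
GM = 2.923 × 10^21 m³/s²
2a = 9.808 × 10^7 m
ε = −GM/(2a) = -2.98022 × 10^13 J/kg ≈ -2.98 × 10^4 GJ/kg

Final answer: -2.98 × 10^4 GJ/kg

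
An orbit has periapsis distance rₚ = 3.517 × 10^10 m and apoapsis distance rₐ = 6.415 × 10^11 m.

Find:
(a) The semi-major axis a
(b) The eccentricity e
rₚ = 3.517 × 10^10 m
rₐ = 6.415 × 10^11 m
(a) a = (rₚ + rₐ)/2 = 3.38335 × 10^11 m ≈ 3.383 × 10^11 m
(b) e = (rₐ − rₚ)/(rₐ + rₚ) = (6.0633 × 10^11) / (6.7667 × 10^11) = 0.89605

Final answer:
(a) a = 3.383 × 10^11 m
(b) e = 0.896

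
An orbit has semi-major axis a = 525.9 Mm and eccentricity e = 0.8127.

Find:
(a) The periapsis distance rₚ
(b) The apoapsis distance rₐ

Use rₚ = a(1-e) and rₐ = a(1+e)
a = 525.9 Mm = 5.259 × 10^8 m
e = 0.8127:  1 − e = 0.1873,  1 + e = 1.8127
(a) rₚ = a(1 − e) = 5.259 × 10^8 m × 0.1873 = 9.85011 × 10^7 m ≈ 98.5 Mm
(b) rₐ = a(1 + e) = 5.259 × 10^8 m × 1.8127 = 9.53299 × 10^8 m ≈ 953.3 Mm

Final answer:
(a) rₚ = 98.5 Mm
(b) rₐ = 953.3 Mm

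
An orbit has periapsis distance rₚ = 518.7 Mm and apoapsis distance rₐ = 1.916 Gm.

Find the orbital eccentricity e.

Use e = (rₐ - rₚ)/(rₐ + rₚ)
rₚ = 518.7 Mm = 5.187 × 10^8 m
rₐ = 1.916 Gm = 1.916 × 10^9 m
rₐ − rₚ = 1.3973 × 10^9 m
rₐ + rₚ = 2.4347 × 10^9 m
e = (rₐ − rₚ)/(rₐ + rₚ) = 0.573911

Final answer: e = 0.5739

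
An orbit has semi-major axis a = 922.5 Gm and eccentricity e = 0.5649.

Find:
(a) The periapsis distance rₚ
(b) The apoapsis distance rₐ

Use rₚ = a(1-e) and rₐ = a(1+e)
a = 922.5 Gm = 9.225 × 10^11 m
e = 0.5649:  1 − e = 0.4351,  1 + e = 1.5649
(a) rₚ = a(1 − e) = 9.225 × 10^11 m × 0.4351 = 4.0138 × 10^11 m ≈ 401.4 Gm
(b) rₐ = a(1 + e) = 9.225 × 10^11 m × 1.5649 = 1.44362 × 10^12 m ≈ 1.444 Tm

Final answer:
(a) rₚ = 401.4 Gm
(b) rₐ = 1.444 Tm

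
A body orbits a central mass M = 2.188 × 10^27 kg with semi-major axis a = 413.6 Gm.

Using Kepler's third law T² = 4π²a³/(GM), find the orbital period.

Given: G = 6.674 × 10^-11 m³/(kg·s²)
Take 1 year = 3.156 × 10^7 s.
M = 2.188 × 10^27 kg
GM = G × M = 6.674 × 10^-11 × 2.188 × 10^27 = 1.46027 × 10^17 m³/s²
a = 413.6 Gm = 4.136 × 10^11 m
a³ = 7.07525 × 10^34 m³
T = 2π √(a³/GM) = 2π √((7.07525 × 10^34) / (1.46027 × 10^17)) = 2π × 6.96072 × 10^8 s
T = 4.37355 × 10^9 s ≈ 138.6 years

Final answer: 138.6 years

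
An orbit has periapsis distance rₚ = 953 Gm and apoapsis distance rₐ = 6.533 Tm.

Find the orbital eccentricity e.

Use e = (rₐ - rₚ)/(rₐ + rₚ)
rₚ = 953 Gm = 9.53 × 10^11 m
rₐ = 6.533 Tm = 6.533 × 10^12 m
rₐ − rₚ = 5.58 × 10^12 m
rₐ + rₚ = 7.486 × 10^12 m
e = (rₐ − rₚ)/(rₐ + rₚ) = 0.745391

Final answer: e = 0.7454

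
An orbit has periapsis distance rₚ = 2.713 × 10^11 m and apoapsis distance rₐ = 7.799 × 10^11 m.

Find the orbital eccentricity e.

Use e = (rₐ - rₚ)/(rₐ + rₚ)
rₚ = 2.713 × 10^11 m
rₐ = 7.799 × 10^11 m
rₐ − rₚ = 5.086 × 10^11 m
rₐ + rₚ = 1.0512 × 10^12 m
e = (rₐ − rₚ)/(rₐ + rₚ) = 0.483828

Final answer: e = 0.4838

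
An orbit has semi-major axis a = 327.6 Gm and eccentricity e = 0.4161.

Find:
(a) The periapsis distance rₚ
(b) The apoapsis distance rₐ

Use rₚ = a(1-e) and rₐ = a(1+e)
a = 327.6 Gm = 3.276 × 10^11 m
e = 0.4161:  1 − e = 0.5839,  1 + e = 1.4161
(a) rₚ = a(1 − e) = 3.276 × 10^11 m × 0.5839 = 1.91286 × 10^11 m ≈ 191.3 Gm
(b) rₐ = a(1 + e) = 3.276 × 10^11 m × 1.4161 = 4.63914 × 10^11 m ≈ 463.9 Gm

Final answer:
(a) rₚ = 191.3 Gm
(b) rₐ = 463.9 Gm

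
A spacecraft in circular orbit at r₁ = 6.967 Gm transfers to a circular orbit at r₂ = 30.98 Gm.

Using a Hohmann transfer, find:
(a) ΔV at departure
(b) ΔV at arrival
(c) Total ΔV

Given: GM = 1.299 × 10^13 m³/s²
r₁ = 6.967 Gm = 6.967 × 10^9 m
r₂ = 30.98 Gm = 3.098 × 10^10 m
GM = 1.299 × 10^13 m³/s²
Transfer ellipse: a_t = (r₁ + r₂)/2 = 1.89735 × 10^10 m
Circular speed at r₁: v₁ = √(GM/r₁) = 43.1799 m/s
Transfer speed at r₁ (periapsis): v₁ₜ = √(GM(2/r₁ − 1/a_t)) = 55.1758 m/s
(a) ΔV₁ = v₁ₜ − v₁ = 11.9959 m/s ≈ 12 m/s
Circular speed at r₂: v₂ = √(GM/r₂) = 20.4769 m/s
Transfer speed at r₂ (apoapsis): v₂ₜ = √(GM(2/r₂ − 1/a_t)) = 12.4083 m/s
(b) ΔV₂ = v₂ − v₂ₜ = 8.06856 m/s ≈ 8.069 m/s
(c) ΔV_total = ΔV₁ + ΔV₂ = 20.0645 m/s ≈ 20.06 m/s

Final answer:
(a) ΔV₁ = 12 m/s
(b) ΔV₂ = 8.069 m/s
(c) ΔV_total = 20.06 m/s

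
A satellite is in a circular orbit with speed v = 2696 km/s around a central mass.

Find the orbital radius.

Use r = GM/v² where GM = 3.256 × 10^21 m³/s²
v = 2696 km/s = 2.696 × 10^6 m/s
GM = 3.256 × 10^21 m³/s²
v² = 7.26842 × 10^12 m²/s²
r = GM/v² = (3.256 × 10^21) / (7.26842 × 10^12) = 4.47966 × 10^8 m ≈ 4.48 × 10^8 m

Final answer: 4.48 × 10^8 m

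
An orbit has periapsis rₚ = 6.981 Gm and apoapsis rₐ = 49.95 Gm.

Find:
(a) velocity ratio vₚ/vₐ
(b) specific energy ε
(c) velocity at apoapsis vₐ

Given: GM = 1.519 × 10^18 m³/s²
rₚ = 6.981 Gm = 6.981 × 10^9 m
rₐ = 49.95 Gm = 4.995 × 10^10 m
GM = 1.519 × 10^18 m³/s²
a = (rₚ + rₐ)/2 = 2.84655 × 10^10 m
e = (rₐ − rₚ)/(rₐ + rₚ) = (4.2969 × 10^10) / (5.6931 × 10^10) = 0.754756
(a) vₚ/vₐ = rₐ/rₚ (angular momentum) = (4.995 × 10^10) / (6.981 × 10^9) = 7.15514 ≈ 7.155
(b) 2a = 5.6931 × 10^10 m;  ε = −GM/(2a) = -2.66814 × 10^7 J/kg ≈ -26.68 MJ/kg
(c) vₐ² = GM (2/rₐ − 1/a) = 1.519 × 10^18 × (4.004 × 10^-11 − 3.51302 × 10^-11) = 7.45798 × 10^6 m²/s²;  vₐ = 2730.93 m/s ≈ 2.731 km/s

Final answer:
(a) velocity ratio vₚ/vₐ = 7.155
(b) specific energy ε = -26.68 MJ/kg
(c) velocity at apoapsis vₐ = 2.731 km/s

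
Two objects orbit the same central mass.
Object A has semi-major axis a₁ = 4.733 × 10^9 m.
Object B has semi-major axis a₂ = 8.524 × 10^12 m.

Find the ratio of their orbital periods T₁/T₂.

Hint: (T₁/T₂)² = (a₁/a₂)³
a₁ = 4.733 × 10^9 m
a₂ = 8.524 × 10^12 m
a₁/a₂ = 0.000555256
T₁/T₂ = (a₁/a₂)^(3/2) = (0.000555256)^1.5 = 1.3084 × 10^-5

Final answer: T₁/T₂ = 1.308 × 10^-5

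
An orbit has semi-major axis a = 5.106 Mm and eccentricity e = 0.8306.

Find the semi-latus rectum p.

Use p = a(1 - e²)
a = 5.106 Mm = 5.106 × 10^6 m
e = 0.8306,  e² = 0.689896,  1 − e² = 0.310104
p = a(1 − e²) = 5.106 × 10^6 m × 0.310104 = 1.58339 × 10^6 m ≈ 1.583 Mm

Final answer: p = 1.583 Mm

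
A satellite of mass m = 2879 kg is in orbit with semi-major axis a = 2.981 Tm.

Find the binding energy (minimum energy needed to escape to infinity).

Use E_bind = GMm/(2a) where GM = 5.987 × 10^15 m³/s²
a = 2.981 Tm = 2.981 × 10^12 m
GM = 5.987 × 10^15 m³/s²
m = 2879 kg
GMm = 5.987 × 10^15 × 2879 = 1.72366 × 10^19 m³·kg/s²
2a = 5.962 × 10^12 m
E_bind = GMm/(2a) = 2.89107 × 10^6 J ≈ 2.891 MJ

Final answer: 2.891 MJ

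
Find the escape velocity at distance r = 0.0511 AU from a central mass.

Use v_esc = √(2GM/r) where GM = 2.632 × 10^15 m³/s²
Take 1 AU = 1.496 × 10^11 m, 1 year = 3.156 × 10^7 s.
r = 0.0511 AU = 7.64456 × 10^9 m
GM = 2.632 × 10^15 m³/s²
2GM/r = 2 × (2.632 × 10^15) / (7.64456 × 10^9) = 688594 m²/s²
v_esc = √(2GM/r) = 829.816 m/s ≈ 0.1751 AU/year

Final answer: 0.1751 AU/year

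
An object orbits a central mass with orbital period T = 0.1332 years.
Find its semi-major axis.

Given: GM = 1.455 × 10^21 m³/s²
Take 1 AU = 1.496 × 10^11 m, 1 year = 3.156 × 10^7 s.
T = 0.1332 years = 4.20379 × 10^6 s
GM = 1.455 × 10^21 m³/s²
Kepler's third law: a³ = GM T² / (4π²)
T² = 1.76719 × 10^13 s²
a³ = (1.455 × 10^21) × (1.76719 × 10^13) / (4π²) = 6.51307 × 10^32 m³
a = (a³)^(1/3) = 8.66819 × 10^10 m ≈ 0.5794 AU

Final answer: 0.5794 AU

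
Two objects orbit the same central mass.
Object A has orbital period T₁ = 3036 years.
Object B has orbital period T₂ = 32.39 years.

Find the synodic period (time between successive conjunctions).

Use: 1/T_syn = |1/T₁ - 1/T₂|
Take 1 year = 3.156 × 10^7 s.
T₁ = 3036 years = 9.58162 × 10^10 s
T₂ = 32.39 years = 1.02223 × 10^9 s
1/T₁ = 1.04367 × 10^-11 s⁻¹
1/T₂ = 9.78255 × 10^-10 s⁻¹
|1/T₁ − 1/T₂| = 9.67818 × 10^-10 s⁻¹
T_syn = 1 / |1/T₁ − 1/T₂| = 1.03325 × 10^9 s ≈ 32.74 years

Final answer: T_syn = 32.74 years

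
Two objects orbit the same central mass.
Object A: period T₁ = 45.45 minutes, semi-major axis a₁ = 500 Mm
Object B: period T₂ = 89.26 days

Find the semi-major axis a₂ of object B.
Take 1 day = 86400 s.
T₁ = 45.45 minutes = 2727 s
T₂ = 89.26 days = 7.71206 × 10^6 s
a₁ = 500 Mm = 5 × 10^8 m
Kepler's third law: (T₂/T₁)² = (a₂/a₁)³  ⇒  a₂ = a₁ (T₂/T₁)^(2/3)
T₂/T₁ = 2828.04
(T₂/T₁)^(2/3) = 199.982
a₂ = 5 × 10^8 m × 199.982 = 9.99909 × 10^10 m ≈ 99.99 Gm

Final answer: a₂ = 99.99 Gm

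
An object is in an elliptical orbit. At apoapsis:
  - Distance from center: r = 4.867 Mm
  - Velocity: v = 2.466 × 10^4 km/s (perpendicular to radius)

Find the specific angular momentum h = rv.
r = 4.867 Mm = 4.867 × 10^6 m
v = 2.466 × 10^4 km/s = 2.466 × 10^7 m/s
h = rv = 4.867 × 10^6 × 2.466 × 10^7 = 1.2002 × 10^14 m²/s ≈ 1.2 × 10^14 m²/s

Final answer: h = 1.2 × 10^14 m²/s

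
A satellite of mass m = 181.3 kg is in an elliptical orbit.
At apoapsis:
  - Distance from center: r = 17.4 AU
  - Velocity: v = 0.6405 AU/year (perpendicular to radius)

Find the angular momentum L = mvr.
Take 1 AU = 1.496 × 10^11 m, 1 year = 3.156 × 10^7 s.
r = 17.4 AU = 2.60304 × 10^12 m
v = 0.6405 AU/year = 3036.08 m/s
vr = 3036.08 × 2.60304 × 10^12 = 7.90305 × 10^15 m²/s
L = m × vr = 181.3 × 7.90305 × 10^15 = 1.43282 × 10^18 kg·m²/s ≈ 1.433 × 10^18 kg·m²/s

Final answer: L = 1.433 × 10^18 kg·m²/s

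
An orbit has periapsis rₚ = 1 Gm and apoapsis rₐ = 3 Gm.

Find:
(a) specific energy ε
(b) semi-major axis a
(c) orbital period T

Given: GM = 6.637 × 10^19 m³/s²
rₚ = 1 Gm = 1 × 10^9 m
rₐ = 3 Gm = 3 × 10^9 m
GM = 6.637 × 10^19 m³/s²
a = (rₚ + rₐ)/2 = 2 × 10^9 m
e = (rₐ − rₚ)/(rₐ + rₚ) = (2 × 10^9) / (4 × 10^9) = 0.5
(a) 2a = 4 × 10^9 m;  ε = −GM/(2a) = -1.65925 × 10^10 J/kg ≈ -16.59 GJ/kg
(b) a = 2 × 10^9 m ≈ 2 Gm
(c) a³ = 8 × 10^27 m³;  T = 2π √(a³/GM) = 2π × 10978.9 s = 68982.5 s ≈ 19.16 hours

Final answer:
(a) specific energy ε = -16.59 GJ/kg
(b) semi-major axis a = 2 Gm
(c) orbital period T = 19.16 hours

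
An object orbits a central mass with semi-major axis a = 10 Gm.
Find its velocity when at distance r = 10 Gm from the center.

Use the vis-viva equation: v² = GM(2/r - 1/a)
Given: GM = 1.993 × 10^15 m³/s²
a = 10 Gm = 1 × 10^10 m
r = 10 Gm = 1 × 10^10 m
GM = 1.993 × 10^15 m³/s²
2/r − 1/a = 2 × 10^-10 − 1 × 10^-10 = 1 × 10^-10 m⁻¹
v² = GM (2/r − 1/a) = 199300 m²/s²
v = 446.43 m/s ≈ 446.4 m/s

Final answer: 446.4 m/s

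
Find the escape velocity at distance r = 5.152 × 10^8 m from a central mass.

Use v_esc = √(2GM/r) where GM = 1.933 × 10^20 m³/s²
r = 5.152 × 10^8 m
GM = 1.933 × 10^20 m³/s²
2GM/r = 2 × (1.933 × 10^20) / (5.152 × 10^8) = 7.50388 × 10^11 m²/s²
v_esc = √(2GM/r) = 866250 m/s ≈ 866.2 km/s

Final answer: 866.2 km/s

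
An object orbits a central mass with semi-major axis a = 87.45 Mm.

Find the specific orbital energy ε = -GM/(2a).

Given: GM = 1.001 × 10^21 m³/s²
a = 87.45 Mm = 8.745 × 10^7 m
GM = 1.001 × 10^21 m³/s²
2a = 1.749 × 10^8 m
ε = −GM/(2a) = -5.72327 × 10^12 J/kg ≈ -5723 GJ/kg

Final answer: -5723 GJ/kg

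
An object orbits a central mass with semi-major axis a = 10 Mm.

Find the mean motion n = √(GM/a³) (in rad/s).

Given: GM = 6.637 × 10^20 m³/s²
a = 10 Mm = 1 × 10^7 m
GM = 6.637 × 10^20 m³/s²
a³ = 1 × 10^21 m³
GM/a³ = (6.637 × 10^20) / (1 × 10^21) = 0.6637 s⁻²
n = √(GM/a³) = 0.814678 rad/s ≈ 0.8147 rad/s

Final answer: n = 0.8147 rad/s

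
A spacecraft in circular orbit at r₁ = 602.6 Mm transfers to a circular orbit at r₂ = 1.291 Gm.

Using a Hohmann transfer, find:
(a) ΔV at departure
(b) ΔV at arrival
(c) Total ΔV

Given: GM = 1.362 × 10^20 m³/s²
r₁ = 602.6 Mm = 6.026 × 10^8 m
r₂ = 1.291 Gm = 1.291 × 10^9 m
GM = 1.362 × 10^20 m³/s²
Transfer ellipse: a_t = (r₁ + r₂)/2 = 9.468 × 10^8 m
Circular speed at r₁: v₁ = √(GM/r₁) = 475416 m/s
Transfer speed at r₁ (periapsis): v₁ₜ = √(GM(2/r₁ − 1/a_t)) = 555147 m/s
(a) ΔV₁ = v₁ₜ − v₁ = 79730.8 m/s ≈ 79.73 km/s
Circular speed at r₂: v₂ = √(GM/r₂) = 324807 m/s
Transfer speed at r₂ (apoapsis): v₂ₜ = √(GM(2/r₂ − 1/a_t)) = 259126 m/s
(b) ΔV₂ = v₂ − v₂ₜ = 65681.1 m/s ≈ 65.68 km/s
(c) ΔV_total = ΔV₁ + ΔV₂ = 145412 m/s ≈ 145.4 km/s

Final answer:
(a) ΔV₁ = 79.73 km/s
(b) ΔV₂ = 65.68 km/s
(c) ΔV_total = 145.4 km/s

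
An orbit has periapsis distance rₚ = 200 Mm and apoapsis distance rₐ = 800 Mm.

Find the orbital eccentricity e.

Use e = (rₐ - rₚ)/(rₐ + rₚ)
rₚ = 200 Mm = 2 × 10^8 m
rₐ = 800 Mm = 8 × 10^8 m
rₐ − rₚ = 6 × 10^8 m
rₐ + rₚ = 1 × 10^9 m
e = (rₐ − rₚ)/(rₐ + rₚ) = 0.6

Final answer: e = 0.6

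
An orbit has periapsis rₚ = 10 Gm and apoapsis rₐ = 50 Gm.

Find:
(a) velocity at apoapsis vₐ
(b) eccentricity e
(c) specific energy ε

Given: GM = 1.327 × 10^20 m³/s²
rₚ = 10 Gm = 1 × 10^10 m
rₐ = 50 Gm = 5 × 10^10 m
GM = 1.327 × 10^20 m³/s²
a = (rₚ + rₐ)/2 = 3 × 10^10 m
e = (rₐ − rₚ)/(rₐ + rₚ) = (4 × 10^10) / (6 × 10^10) = 0.666667
(a) vₐ² = GM (2/rₐ − 1/a) = 1.327 × 10^20 × (4 × 10^-11 − 3.33333 × 10^-11) = 8.84667 × 10^8 m²/s²;  vₐ = 29743.3 m/s ≈ 29.74 km/s
(b) e = 0.666667 ≈ 0.6667
(c) 2a = 6 × 10^10 m;  ε = −GM/(2a) = -2.21167 × 10^9 J/kg ≈ -2.212 GJ/kg

Final answer:
(a) velocity at apoapsis vₐ = 29.74 km/s
(b) eccentricity e = 0.6667
(c) specific energy ε = -2.212 GJ/kg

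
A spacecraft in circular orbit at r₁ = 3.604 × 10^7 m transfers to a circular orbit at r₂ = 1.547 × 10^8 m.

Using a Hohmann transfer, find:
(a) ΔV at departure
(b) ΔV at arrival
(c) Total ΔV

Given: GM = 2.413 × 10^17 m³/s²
r₁ = 3.604 × 10^7 m
r₂ = 1.547 × 10^8 m
GM = 2.413 × 10^17 m³/s²
Transfer ellipse: a_t = (r₁ + r₂)/2 = 9.537 × 10^7 m
Circular speed at r₁: v₁ = √(GM/r₁) = 81825 m/s
Transfer speed at r₁ (periapsis): v₁ₜ = √(GM(2/r₁ − 1/a_t)) = 104214 m/s
(a) ΔV₁ = v₁ₜ − v₁ = 22388.8 m/s ≈ 22.39 km/s
Circular speed at r₂: v₂ = √(GM/r₂) = 39494.2 m/s
Transfer speed at r₂ (apoapsis): v₂ₜ = √(GM(2/r₂ − 1/a_t)) = 24278.4 m/s
(b) ΔV₂ = v₂ − v₂ₜ = 15215.8 m/s ≈ 15.22 km/s
(c) ΔV_total = ΔV₁ + ΔV₂ = 37604.6 m/s ≈ 37.6 km/s

Final answer:
(a) ΔV₁ = 22.39 km/s
(b) ΔV₂ = 15.22 km/s
(c) ΔV_total = 37.6 km/s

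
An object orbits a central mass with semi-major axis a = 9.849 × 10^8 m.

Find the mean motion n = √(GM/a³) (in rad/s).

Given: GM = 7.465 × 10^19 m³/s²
a = 9.849 × 10^8 m
GM = 7.465 × 10^19 m³/s²
a³ = 9.55381 × 10^26 m³
GM/a³ = (7.465 × 10^19) / (9.55381 × 10^26) = 7.81364 × 10^-8 s⁻²
n = √(GM/a³) = 0.000279529 rad/s ≈ 0.0002795 rad/s

Final answer: n = 0.0002795 rad/s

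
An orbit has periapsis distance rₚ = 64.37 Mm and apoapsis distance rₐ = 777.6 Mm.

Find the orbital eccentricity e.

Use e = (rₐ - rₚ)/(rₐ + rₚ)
rₚ = 64.37 Mm = 6.437 × 10^7 m
rₐ = 777.6 Mm = 7.776 × 10^8 m
rₐ − rₚ = 7.1323 × 10^8 m
rₐ + rₚ = 8.4197 × 10^8 m
e = (rₐ − rₚ)/(rₐ + rₚ) = 0.847097

Final answer: e = 0.8471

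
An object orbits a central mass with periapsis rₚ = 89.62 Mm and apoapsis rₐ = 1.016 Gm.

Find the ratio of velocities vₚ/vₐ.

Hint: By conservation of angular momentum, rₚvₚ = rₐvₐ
rₚ = 89.62 Mm = 8.962 × 10^7 m
rₐ = 1.016 Gm = 1.016 × 10^9 m
rₚvₚ = rₐvₐ  ⇒  vₚ/vₐ = rₐ/rₚ
vₚ/vₐ = (1.016 × 10^9) / (8.962 × 10^7) = 11.3368

Final answer: vₚ/vₐ = 11.34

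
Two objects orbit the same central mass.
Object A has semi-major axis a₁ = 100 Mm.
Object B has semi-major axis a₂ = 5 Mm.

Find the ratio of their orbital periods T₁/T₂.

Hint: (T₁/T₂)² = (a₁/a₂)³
a₁ = 100 Mm = 1 × 10^8 m
a₂ = 5 Mm = 5 × 10^6 m
a₁/a₂ = 20
T₁/T₂ = (a₁/a₂)^(3/2) = (20)^1.5 = 89.4427

Final answer: T₁/T₂ = 89.44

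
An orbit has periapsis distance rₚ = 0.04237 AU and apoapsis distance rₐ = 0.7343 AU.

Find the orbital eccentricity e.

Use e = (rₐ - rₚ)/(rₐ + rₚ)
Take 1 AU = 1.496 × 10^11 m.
rₚ = 0.04237 AU = 6.33855 × 10^9 m
rₐ = 0.7343 AU = 1.09851 × 10^11 m
rₐ − rₚ = 1.03513 × 10^11 m
rₐ + rₚ = 1.1619 × 10^11 m
e = (rₐ − rₚ)/(rₐ + rₚ) = 0.890893

Final answer: e = 0.8909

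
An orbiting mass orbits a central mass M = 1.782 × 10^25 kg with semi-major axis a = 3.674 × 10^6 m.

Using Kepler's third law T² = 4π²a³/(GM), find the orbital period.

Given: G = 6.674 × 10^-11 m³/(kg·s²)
M = 1.782 × 10^25 kg
GM = G × M = 6.674 × 10^-11 × 1.782 × 10^25 = 1.18931 × 10^15 m³/s²
a = 3.674 × 10^6 m
a³ = 4.95927 × 10^19 m³
T = 2π √(a³/GM) = 2π √((4.95927 × 10^19) / (1.18931 × 10^15)) = 2π × 204.203 s
T = 1283.04 s ≈ 21.38 minutes

Final answer: 21.38 minutes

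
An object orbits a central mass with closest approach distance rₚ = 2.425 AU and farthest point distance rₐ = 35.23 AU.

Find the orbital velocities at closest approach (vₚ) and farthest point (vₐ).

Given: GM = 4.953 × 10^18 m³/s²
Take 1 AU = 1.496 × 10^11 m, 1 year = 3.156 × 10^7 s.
rₚ = 2.425 AU = 3.6278 × 10^11 m
rₐ = 35.23 AU = 5.27041 × 10^12 m
GM = 4.953 × 10^18 m³/s²
a = (rₚ + rₐ)/2 = 2.81659 × 10^12 m
Vis-viva: v² = GM (2/r − 1/a)
vₚ² = 4.953 × 10^18 × (5.51298 × 10^-12 − 3.55039 × 10^-13) = 2.55473 × 10^7 m²/s²
vₚ = 5054.43 m/s ≈ 1.066 AU/year
vₐ² = 4.953 × 10^18 × (3.79477 × 10^-13 − 3.55039 × 10^-13) = 121044 m²/s²
vₐ = 347.914 m/s ≈ 347.9 m/s

Final answer: vₚ = 1.066 AU/year, vₐ = 347.9 m/s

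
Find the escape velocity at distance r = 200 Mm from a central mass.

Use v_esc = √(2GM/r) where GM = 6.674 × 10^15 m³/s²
r = 200 Mm = 2 × 10^8 m
GM = 6.674 × 10^15 m³/s²
2GM/r = 2 × (6.674 × 10^15) / (2 × 10^8) = 6.674 × 10^7 m²/s²
v_esc = √(2GM/r) = 8169.46 m/s ≈ 8.169 km/s

Final answer: 8.169 km/s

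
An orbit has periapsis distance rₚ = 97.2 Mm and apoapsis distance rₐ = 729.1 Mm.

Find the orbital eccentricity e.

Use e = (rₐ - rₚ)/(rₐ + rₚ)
rₚ = 97.2 Mm = 9.72 × 10^7 m
rₐ = 729.1 Mm = 7.291 × 10^8 m
rₐ − rₚ = 6.319 × 10^8 m
rₐ + rₚ = 8.263 × 10^8 m
e = (rₐ − rₚ)/(rₐ + rₚ) = 0.764734

Final answer: e = 0.7647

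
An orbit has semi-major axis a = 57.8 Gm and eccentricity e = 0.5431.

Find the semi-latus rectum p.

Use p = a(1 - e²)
a = 57.8 Gm = 5.78 × 10^10 m
e = 0.5431,  e² = 0.294958,  1 − e² = 0.705042
p = a(1 − e²) = 5.78 × 10^10 m × 0.705042 = 4.07515 × 10^10 m ≈ 40.75 Gm

Final answer: p = 40.75 Gm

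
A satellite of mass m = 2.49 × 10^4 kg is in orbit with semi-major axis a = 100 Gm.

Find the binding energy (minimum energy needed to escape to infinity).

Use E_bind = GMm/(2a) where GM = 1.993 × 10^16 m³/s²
a = 100 Gm = 1 × 10^11 m
GM = 1.993 × 10^16 m³/s²
m = 2.49 × 10^4 kg
GMm = 1.993 × 10^16 × 24900 = 4.96257 × 10^20 m³·kg/s²
2a = 2 × 10^11 m
E_bind = GMm/(2a) = 2.48128 × 10^9 J ≈ 2.481 GJ

Final answer: 2.481 GJ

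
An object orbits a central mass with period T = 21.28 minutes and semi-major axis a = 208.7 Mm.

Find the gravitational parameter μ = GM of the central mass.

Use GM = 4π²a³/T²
T = 21.28 minutes = 1276.8 s
a = 208.7 Mm = 2.087 × 10^8 m
a³ = 9.09007 × 10^24 m³
T² = 1.63022 × 10^6 s²
GM = 4π² × (9.09007 × 10^24) / (1.63022 × 10^6) = 2.20131 × 10^20 m³/s²
GM ≈ 2.201 × 10^20 m³/s²

Final answer: GM = 2.201 × 10^20 m³/s²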